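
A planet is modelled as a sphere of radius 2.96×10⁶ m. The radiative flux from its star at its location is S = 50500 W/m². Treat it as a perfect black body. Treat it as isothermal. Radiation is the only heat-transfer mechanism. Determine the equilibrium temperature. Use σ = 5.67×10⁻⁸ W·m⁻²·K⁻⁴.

T ≈ 687 K

At equilibrium, absorbed power = emitted power.
Absorbing cross-section = πr² = 2.753×10¹³ m²; emitting surface = 4πr² = 1.101×10¹⁴ m² (ratio 4).
S·A_cross = εσ·A_surf·T⁴  ⇒  T⁴ = S/(4σ).
T⁴ = 1.00·50500/(4·5.67×10⁻⁸) = 2.227×10¹¹ K⁴.
T = (2.227×10¹¹)^(1/4).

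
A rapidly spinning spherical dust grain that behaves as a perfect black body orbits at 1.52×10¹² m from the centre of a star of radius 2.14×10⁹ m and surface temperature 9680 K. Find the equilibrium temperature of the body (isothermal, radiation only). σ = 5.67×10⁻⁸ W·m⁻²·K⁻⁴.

The star's surface emits σT_*⁴; at distance d the flux is S = σT_*⁴(R_*/d)².
S = 5.67×10⁻⁸·(9680)⁴·(2.14×10⁹/1.52×10¹²)² = 986.8 W/m².
For an isothermal sphere T⁴ = (1−a)S/(4σ) = 4.351×10⁹ K⁴.

T ≈ 257 K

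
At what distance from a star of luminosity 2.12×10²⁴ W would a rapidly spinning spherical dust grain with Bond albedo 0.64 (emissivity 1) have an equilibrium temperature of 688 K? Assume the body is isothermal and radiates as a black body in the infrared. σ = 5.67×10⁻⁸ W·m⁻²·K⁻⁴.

d ≈ 1.09×10⁹ m

For an isothermal black-emitting sphere, (1−a)S·πr² = σ·4πr²·T⁴ ⇒ S = 4σT⁴/(1−a).
S = 4·5.67×10⁻⁸·(688)⁴/0.360 = 1.412×10⁵ W/m².
Flux falls as S = L/(4πd²), so d = √(L/(4πS)) = √(2.12×10²⁴/(4π·1.412×10⁵)).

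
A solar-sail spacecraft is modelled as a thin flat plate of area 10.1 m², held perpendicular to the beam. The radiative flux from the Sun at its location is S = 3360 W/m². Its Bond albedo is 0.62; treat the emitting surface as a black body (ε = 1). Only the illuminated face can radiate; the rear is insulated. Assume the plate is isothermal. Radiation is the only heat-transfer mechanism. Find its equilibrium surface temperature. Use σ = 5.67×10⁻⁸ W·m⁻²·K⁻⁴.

At equilibrium, absorbed power = emitted power.
Absorbing cross-section = A = 10.10 m²; emitting surface = A = 10.10 m² (ratio 1).
(1−a)S·A_cross = εσ·A_surf·T⁴  ⇒  T⁴ = (1−a)S/(1σ).
T⁴ = 0.380·3360/(1·5.67×10⁻⁸) = 2.252×10¹⁰ K⁴.
T = (2.252×10¹⁰)^(1/4).

T ≈ 387 K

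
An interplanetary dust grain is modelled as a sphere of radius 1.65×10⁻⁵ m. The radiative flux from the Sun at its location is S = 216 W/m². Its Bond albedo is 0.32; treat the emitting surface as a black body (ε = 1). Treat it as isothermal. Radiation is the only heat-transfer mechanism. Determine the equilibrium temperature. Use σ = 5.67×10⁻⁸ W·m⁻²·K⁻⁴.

T ≈ 160 K

At equilibrium, absorbed power = emitted power.
Absorbing cross-section = πr² = 8.553×10⁻¹⁰ m²; emitting surface = 4πr² = 3.421×10⁻⁹ m² (ratio 4).
(1−a)S·A_cross = εσ·A_surf·T⁴  ⇒  T⁴ = (1−a)S/(4σ).
T⁴ = 0.680·216/(4·5.67×10⁻⁸) = 6.476×10⁸ K⁴.
T = (6.476×10⁸)^(1/4).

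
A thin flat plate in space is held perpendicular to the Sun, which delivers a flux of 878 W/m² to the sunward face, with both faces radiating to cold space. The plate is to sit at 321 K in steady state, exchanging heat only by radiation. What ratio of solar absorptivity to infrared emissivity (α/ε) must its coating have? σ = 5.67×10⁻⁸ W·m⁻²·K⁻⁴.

α/ε ≈ 1.37

Balance: αS·A = εσ·2A·T⁴ ⇒ α/ε = 2σT⁴/S.
α/ε = 2·5.67×10⁻⁸·(321)⁴/878 = 2·5.67×10⁻⁸·1.062×10¹⁰/878.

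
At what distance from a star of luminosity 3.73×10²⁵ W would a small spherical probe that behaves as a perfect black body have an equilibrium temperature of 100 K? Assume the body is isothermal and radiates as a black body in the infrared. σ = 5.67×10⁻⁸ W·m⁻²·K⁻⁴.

For an isothermal black-emitting sphere, (1−a)S·πr² = σ·4πr²·T⁴ ⇒ S = 4σT⁴/(1−a).
S = 4·5.67×10⁻⁸·(100)⁴/1.00 = 22.68 W/m².
Flux falls as S = L/(4πd²), so d = √(L/(4πS)) = √(3.73×10²⁵/(4π·22.68)).

d ≈ 3.62×10¹¹ m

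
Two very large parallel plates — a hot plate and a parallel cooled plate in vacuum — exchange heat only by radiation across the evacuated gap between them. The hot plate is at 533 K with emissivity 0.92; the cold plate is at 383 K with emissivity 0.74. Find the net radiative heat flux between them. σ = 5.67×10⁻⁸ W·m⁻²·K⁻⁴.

q ≈ 2330 W/m²

For two infinite grey parallel plates, q = σ(T₁⁴ − T₂⁴)/(1/ε₁ + 1/ε₂ − 1).
T₁⁴ − T₂⁴ = 8.071×10¹⁰ − 2.152×10¹⁰ = 5.919×10¹⁰ K⁴.
1/ε₁ + 1/ε₂ − 1 = 1.087 + 1.351 − 1 = 1.438.
q = 5.67×10⁻⁸ × 5.919×10¹⁰ / 1.438.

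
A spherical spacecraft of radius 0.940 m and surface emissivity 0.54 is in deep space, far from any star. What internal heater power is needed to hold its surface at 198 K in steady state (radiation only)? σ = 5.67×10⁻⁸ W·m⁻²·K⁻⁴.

P = εσ·4πr²·T⁴.
4πr² = 11.10 m²; T⁴ = 1.537×10⁹ K⁴.
P = 0.54·5.67×10⁻⁸·11.10·1.537×10⁹.

P ≈ 523 W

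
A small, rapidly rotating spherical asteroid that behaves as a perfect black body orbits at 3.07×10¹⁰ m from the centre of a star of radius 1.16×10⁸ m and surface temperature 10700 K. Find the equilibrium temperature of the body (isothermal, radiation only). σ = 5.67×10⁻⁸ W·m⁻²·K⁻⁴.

The star's surface emits σT_*⁴; at distance d the flux is S = σT_*⁴(R_*/d)².
S = 5.67×10⁻⁸·(10700)⁴·(1.16×10⁸/3.07×10¹⁰)² = 10610 W/m².
For an isothermal sphere T⁴ = (1−a)S/(4σ) = 4.679×10¹⁰ K⁴.

T ≈ 465 K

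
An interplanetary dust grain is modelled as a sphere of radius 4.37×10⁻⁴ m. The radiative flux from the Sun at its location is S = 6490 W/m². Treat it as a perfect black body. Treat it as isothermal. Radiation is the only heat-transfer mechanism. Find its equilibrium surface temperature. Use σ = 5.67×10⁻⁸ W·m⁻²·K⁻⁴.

T ≈ 411 K

At equilibrium, absorbed power = emitted power.
Absorbing cross-section = πr² = 5.999×10⁻⁷ m²; emitting surface = 4πr² = 2.400×10⁻⁶ m² (ratio 4).
S·A_cross = εσ·A_surf·T⁴  ⇒  T⁴ = S/(4σ).
T⁴ = 1.00·6490/(4·5.67×10⁻⁸) = 2.862×10¹⁰ K⁴.
T = (2.862×10¹⁰)^(1/4).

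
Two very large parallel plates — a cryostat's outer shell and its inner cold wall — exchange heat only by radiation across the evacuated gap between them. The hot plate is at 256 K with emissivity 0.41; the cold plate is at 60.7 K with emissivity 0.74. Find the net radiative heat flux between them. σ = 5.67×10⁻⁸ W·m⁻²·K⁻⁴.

q ≈ 87.0 W/m²

For two infinite grey parallel plates, q = σ(T₁⁴ − T₂⁴)/(1/ε₁ + 1/ε₂ − 1).
T₁⁴ − T₂⁴ = 4.295×10⁹ − 1.358×10⁷ = 4.281×10⁹ K⁴.
1/ε₁ + 1/ε₂ − 1 = 2.439 + 1.351 − 1 = 2.790.
q = 5.67×10⁻⁸ × 4.281×10⁹ / 2.790.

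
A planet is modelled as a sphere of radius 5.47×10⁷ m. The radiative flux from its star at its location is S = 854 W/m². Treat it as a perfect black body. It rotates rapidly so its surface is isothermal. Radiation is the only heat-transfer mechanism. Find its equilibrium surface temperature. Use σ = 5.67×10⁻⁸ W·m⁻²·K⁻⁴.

T ≈ 248 K

At equilibrium, absorbed power = emitted power.
Absorbing cross-section = πr² = 9.400×10¹⁵ m²; emitting surface = 4πr² = 3.760×10¹⁶ m² (ratio 4).
S·A_cross = εσ·A_surf·T⁴  ⇒  T⁴ = S/(4σ).
T⁴ = 1.00·854/(4·5.67×10⁻⁸) = 3.765×10⁹ K⁴.
T = (3.765×10⁹)^(1/4).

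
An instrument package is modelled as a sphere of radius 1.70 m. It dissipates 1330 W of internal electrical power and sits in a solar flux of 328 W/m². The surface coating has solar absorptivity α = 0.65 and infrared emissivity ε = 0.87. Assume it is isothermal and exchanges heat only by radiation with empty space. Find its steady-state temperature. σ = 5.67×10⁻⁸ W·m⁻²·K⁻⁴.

T ≈ 207 K

At steady state, absorbed solar power + internal power = radiated power.
Absorbed: α·S·A_cross = 0.65·328·9.079 = 1936 W (cross-section πr²).
Total input = 1936 + 1330 = 3266 W.
Radiated: εσ·A_surf·T⁴ with A_surf = 4πr² = 36.32 m².
T⁴ = 3266/(0.87·5.67×10⁻⁸·36.32) = 1.823×10⁹ K⁴.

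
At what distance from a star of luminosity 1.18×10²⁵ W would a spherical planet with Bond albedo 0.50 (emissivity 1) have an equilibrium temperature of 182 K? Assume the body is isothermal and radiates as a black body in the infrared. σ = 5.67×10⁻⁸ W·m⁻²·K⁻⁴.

For an isothermal black-emitting sphere, (1−a)S·πr² = σ·4πr²·T⁴ ⇒ S = 4σT⁴/(1−a).
S = 4·5.67×10⁻⁸·(182)⁴/0.500 = 497.7 W/m².
Flux falls as S = L/(4πd²), so d = √(L/(4πS)) = √(1.18×10²⁵/(4π·497.7)).

d ≈ 4.34×10¹⁰ m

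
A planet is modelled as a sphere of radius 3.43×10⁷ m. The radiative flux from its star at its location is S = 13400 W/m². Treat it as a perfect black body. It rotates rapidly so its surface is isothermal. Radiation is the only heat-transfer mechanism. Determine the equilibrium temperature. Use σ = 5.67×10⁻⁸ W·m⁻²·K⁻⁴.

T ≈ 493 K

At equilibrium, absorbed power = emitted power.
Absorbing cross-section = πr² = 3.696×10¹⁵ m²; emitting surface = 4πr² = 1.478×10¹⁶ m² (ratio 4).
S·A_cross = εσ·A_surf·T⁴  ⇒  T⁴ = S/(4σ).
T⁴ = 1.00·13400/(4·5.67×10⁻⁸) = 5.908×10¹⁰ K⁴.
T = (5.908×10¹⁰)^(1/4).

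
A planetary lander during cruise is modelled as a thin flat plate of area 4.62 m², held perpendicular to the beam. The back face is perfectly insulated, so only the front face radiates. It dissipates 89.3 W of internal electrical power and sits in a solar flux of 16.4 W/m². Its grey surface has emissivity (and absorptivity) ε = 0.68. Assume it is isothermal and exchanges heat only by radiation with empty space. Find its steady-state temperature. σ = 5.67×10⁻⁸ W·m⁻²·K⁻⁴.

T ≈ 168 K

At steady state, absorbed solar power + internal power = radiated power.
Absorbed: α·S·A_cross = 0.68·16.4·4.620 = 51.52 W (cross-section A).
Total input = 51.52 + 89.3 = 140.8 W.
Radiated: εσ·A_surf·T⁴ with A_surf = A = 4.620 m².
T⁴ = 140.8/(0.68·5.67×10⁻⁸·4.620) = 7.906×10⁸ K⁴.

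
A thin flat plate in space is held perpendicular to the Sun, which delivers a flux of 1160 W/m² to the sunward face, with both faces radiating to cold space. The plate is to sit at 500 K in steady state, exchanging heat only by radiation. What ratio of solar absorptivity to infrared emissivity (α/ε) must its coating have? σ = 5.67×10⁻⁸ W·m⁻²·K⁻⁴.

α/ε ≈ 6.11

Balance: αS·A = εσ·2A·T⁴ ⇒ α/ε = 2σT⁴/S.
α/ε = 2·5.67×10⁻⁸·(500)⁴/1160 = 2·5.67×10⁻⁸·6.250×10¹⁰/1160.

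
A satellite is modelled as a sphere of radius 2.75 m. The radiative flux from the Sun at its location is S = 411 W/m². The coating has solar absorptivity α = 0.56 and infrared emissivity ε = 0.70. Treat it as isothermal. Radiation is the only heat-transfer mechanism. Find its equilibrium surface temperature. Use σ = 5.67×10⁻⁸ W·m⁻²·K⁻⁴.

At equilibrium, absorbed power = emitted power.
Absorbing cross-section = πr² = 23.76 m²; emitting surface = 4πr² = 95.03 m² (ratio 4).
αS·A_cross = εσ·A_surf·T⁴  ⇒  T⁴ = αS/(ε·4σ).
T⁴ = 0.560·411/(0.70·4·5.67×10⁻⁸) = 1.450×10⁹ K⁴.
T = (1.450×10⁹)^(1/4).

T ≈ 195 K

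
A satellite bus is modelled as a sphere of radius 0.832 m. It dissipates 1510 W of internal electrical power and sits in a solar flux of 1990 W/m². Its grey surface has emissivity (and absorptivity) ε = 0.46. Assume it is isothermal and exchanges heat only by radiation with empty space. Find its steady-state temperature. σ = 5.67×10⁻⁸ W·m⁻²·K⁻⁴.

T ≈ 352 K

At steady state, absorbed solar power + internal power = radiated power.
Absorbed: α·S·A_cross = 0.46·1990·2.175 = 1991 W (cross-section πr²).
Total input = 1991 + 1510 = 3501 W.
Radiated: εσ·A_surf·T⁴ with A_surf = 4πr² = 8.699 m².
T⁴ = 3501/(0.46·5.67×10⁻⁸·8.699) = 1.543×10¹⁰ K⁴.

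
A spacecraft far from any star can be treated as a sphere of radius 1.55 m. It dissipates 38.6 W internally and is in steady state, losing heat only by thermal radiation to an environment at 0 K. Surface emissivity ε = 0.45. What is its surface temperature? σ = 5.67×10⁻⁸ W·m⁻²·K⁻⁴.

T ≈ 84.1 K

Steady state: internal power = radiated power, P = εσA T⁴.
Radiating area A = 4πr² = 30.19 m².
T⁴ = P/(εσA) = 38.6/(0.45·5.67×10⁻⁸·30.19) = 5.011×10⁷ K⁴.
T = (5.011×10⁷)^(1/4).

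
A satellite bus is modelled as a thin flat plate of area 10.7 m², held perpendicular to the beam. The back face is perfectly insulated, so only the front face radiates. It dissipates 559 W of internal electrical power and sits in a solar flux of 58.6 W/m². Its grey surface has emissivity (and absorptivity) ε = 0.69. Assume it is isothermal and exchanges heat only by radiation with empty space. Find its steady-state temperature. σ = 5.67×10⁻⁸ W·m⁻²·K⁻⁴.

T ≈ 221 K

At steady state, absorbed solar power + internal power = radiated power.
Absorbed: α·S·A_cross = 0.69·58.6·10.70 = 432.6 W (cross-section A).
Total input = 432.6 + 559 = 991.6 W.
Radiated: εσ·A_surf·T⁴ with A_surf = A = 10.70 m².
T⁴ = 991.6/(0.69·5.67×10⁻⁸·10.70) = 2.369×10⁹ K⁴.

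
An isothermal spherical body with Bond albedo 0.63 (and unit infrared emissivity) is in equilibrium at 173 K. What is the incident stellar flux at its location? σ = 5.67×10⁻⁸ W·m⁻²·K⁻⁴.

S ≈ 549 W/m²

(1−a)S·πr² = σ·4πr²·T⁴ ⇒ S = 4σT⁴/(1−a).
S = 4·5.67×10⁻⁸·8.957×10⁸/0.370.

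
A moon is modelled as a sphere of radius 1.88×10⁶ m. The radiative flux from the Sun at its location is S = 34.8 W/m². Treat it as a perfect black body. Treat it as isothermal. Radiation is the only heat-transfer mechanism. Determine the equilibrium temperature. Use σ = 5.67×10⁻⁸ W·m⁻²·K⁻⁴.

At equilibrium, absorbed power = emitted power.
Absorbing cross-section = πr² = 1.110×10¹³ m²; emitting surface = 4πr² = 4.441×10¹³ m² (ratio 4).
S·A_cross = εσ·A_surf·T⁴  ⇒  T⁴ = S/(4σ).
T⁴ = 1.00·34.8/(4·5.67×10⁻⁸) = 1.534×10⁸ K⁴.
T = (1.534×10⁸)^(1/4).

T ≈ 111 K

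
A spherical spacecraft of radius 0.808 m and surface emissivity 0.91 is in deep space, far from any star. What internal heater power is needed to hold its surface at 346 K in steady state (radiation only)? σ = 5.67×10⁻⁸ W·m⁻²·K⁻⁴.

P ≈ 6070 W

P = εσ·4πr²·T⁴.
4πr² = 8.204 m²; T⁴ = 1.433×10¹⁰ K⁴.
P = 0.91·5.67×10⁻⁸·8.204·1.433×10¹⁰.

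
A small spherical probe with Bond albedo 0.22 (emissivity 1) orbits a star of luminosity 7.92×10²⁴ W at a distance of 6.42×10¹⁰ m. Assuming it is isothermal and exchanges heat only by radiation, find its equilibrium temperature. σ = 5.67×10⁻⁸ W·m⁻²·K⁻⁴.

T ≈ 151 K

First find the stellar flux at distance d: S = L/(4πd²) = 7.92×10²⁴/(4π·(6.42×10¹⁰)²) = 152.9 W/m².
For an isothermal sphere, absorbed (1−a)S·πr² = emitted σ·4πr²·T⁴, so T⁴ = (1−a)S/(4σ).
T⁴ = 0.780·152.9/(4·5.67×10⁻⁸) = 5.259×10⁸ K⁴.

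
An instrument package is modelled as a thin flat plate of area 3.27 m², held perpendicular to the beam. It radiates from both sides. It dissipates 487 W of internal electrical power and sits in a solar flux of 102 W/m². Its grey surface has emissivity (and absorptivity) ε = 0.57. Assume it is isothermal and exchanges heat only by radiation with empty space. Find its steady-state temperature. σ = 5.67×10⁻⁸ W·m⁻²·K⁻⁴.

T ≈ 238 K

At steady state, absorbed solar power + internal power = radiated power.
Absorbed: α·S·A_cross = 0.57·102·3.270 = 190.1 W (cross-section A).
Total input = 190.1 + 487 = 677.1 W.
Radiated: εσ·A_surf·T⁴ with A_surf = 2A = 6.540 m².
T⁴ = 677.1/(0.57·5.67×10⁻⁸·6.540) = 3.204×10⁹ K⁴.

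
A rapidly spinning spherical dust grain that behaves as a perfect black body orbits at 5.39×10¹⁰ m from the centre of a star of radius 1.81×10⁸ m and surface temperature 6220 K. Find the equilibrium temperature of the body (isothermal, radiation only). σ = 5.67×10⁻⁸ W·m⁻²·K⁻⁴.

T ≈ 255 K

The star's surface emits σT_*⁴; at distance d the flux is S = σT_*⁴(R_*/d)².
S = 5.67×10⁻⁸·(6220)⁴·(1.81×10⁸/5.39×10¹⁰)² = 957.0 W/m².
For an isothermal sphere T⁴ = (1−a)S/(4σ) = 4.220×10⁹ K⁴.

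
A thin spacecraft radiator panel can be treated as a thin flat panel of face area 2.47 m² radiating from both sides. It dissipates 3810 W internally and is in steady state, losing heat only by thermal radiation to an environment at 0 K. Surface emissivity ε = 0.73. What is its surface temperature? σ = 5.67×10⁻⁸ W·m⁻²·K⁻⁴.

T ≈ 369 K

Steady state: internal power = radiated power, P = εσA T⁴.
Radiating area A = 2·2.47 = 4.940 m².
T⁴ = P/(εσA) = 3810/(0.73·5.67×10⁻⁸·4.940) = 1.863×10¹⁰ K⁴.
T = (1.863×10¹⁰)^(1/4).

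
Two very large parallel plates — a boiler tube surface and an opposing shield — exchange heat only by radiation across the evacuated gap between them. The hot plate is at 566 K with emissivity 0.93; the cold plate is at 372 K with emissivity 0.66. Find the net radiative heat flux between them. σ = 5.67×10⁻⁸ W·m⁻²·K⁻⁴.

q ≈ 2980 W/m²

For two infinite grey parallel plates, q = σ(T₁⁴ − T₂⁴)/(1/ε₁ + 1/ε₂ − 1).
T₁⁴ − T₂⁴ = 1.026×10¹¹ − 1.915×10¹⁰ = 8.348×10¹⁰ K⁴.
1/ε₁ + 1/ε₂ − 1 = 1.075 + 1.515 − 1 = 1.590.
q = 5.67×10⁻⁸ × 8.348×10¹⁰ / 1.590.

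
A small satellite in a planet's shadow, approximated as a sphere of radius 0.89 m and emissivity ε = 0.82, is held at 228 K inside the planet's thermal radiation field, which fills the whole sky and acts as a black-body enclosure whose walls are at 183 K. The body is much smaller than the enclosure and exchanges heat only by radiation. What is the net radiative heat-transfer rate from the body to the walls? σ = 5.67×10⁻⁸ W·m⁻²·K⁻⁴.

For a small grey body in a large enclosure: P_net = εσA(T_body⁴ − T_wall⁴).
A = 4πr² = 9.954 m²; T_body⁴ − T_wall⁴ = 2.702×10⁹ − 1.122×10⁹ = 1.581×10⁹ K⁴.
|P_net| = 0.82·5.67×10⁻⁸·9.954·1.581×10⁹.

P_net ≈ 732 W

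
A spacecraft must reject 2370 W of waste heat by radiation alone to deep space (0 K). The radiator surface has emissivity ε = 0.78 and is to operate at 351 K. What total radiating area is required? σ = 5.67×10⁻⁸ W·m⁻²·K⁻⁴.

A ≈ 3.53 m²

P = εσA T⁴ ⇒ A = P/(εσT⁴).
T⁴ = 1.518×10¹⁰ K⁴.
A = 2370/(0.78 × 5.67×10⁻⁸ × 1.518×10¹⁰).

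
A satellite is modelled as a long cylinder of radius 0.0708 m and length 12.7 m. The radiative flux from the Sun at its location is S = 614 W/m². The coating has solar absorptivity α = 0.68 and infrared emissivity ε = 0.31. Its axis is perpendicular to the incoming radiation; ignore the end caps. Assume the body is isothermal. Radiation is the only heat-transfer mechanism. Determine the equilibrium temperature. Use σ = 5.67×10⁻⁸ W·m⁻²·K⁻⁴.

T ≈ 295 K

At equilibrium, absorbed power = emitted power.
Absorbing cross-section = 2rL = 1.798 m²; emitting surface = 2πrL = 5.650 m² (ratio π).
αS·A_cross = εσ·A_surf·T⁴  ⇒  T⁴ = αS/(ε·πσ).
T⁴ = 0.680·614/(0.31·π·5.67×10⁻⁸) = 7.561×10⁹ K⁴.
T = (7.561×10⁹)^(1/4).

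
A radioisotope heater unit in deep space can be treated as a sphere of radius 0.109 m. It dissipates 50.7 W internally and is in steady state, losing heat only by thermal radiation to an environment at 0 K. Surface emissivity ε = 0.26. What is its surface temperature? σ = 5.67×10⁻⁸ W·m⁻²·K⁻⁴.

Steady state: internal power = radiated power, P = εσA T⁴.
Radiating area A = 4πr² = 0.1493 m².
T⁴ = P/(εσA) = 50.7/(0.26·5.67×10⁻⁸·0.1493) = 2.304×10¹⁰ K⁴.
T = (2.304×10¹⁰)^(1/4).

T ≈ 390 K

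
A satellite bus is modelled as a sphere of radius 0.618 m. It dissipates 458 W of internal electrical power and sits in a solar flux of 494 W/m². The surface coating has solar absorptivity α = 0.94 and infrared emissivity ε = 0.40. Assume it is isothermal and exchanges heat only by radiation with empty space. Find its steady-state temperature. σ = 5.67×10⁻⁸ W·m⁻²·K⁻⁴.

T ≈ 311 K

At steady state, absorbed solar power + internal power = radiated power.
Absorbed: α·S·A_cross = 0.94·494·1.200 = 557.2 W (cross-section πr²).
Total input = 557.2 + 458 = 1015 W.
Radiated: εσ·A_surf·T⁴ with A_surf = 4πr² = 4.799 m².
T⁴ = 1015/(0.40·5.67×10⁻⁸·4.799) = 9.326×10⁹ K⁴.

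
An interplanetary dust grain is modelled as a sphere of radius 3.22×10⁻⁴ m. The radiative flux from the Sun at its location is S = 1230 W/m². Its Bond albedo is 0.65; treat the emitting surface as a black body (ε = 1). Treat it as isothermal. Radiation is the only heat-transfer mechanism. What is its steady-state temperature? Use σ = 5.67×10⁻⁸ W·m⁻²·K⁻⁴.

At equilibrium, absorbed power = emitted power.
Absorbing cross-section = πr² = 3.257×10⁻⁷ m²; emitting surface = 4πr² = 1.303×10⁻⁶ m² (ratio 4).
(1−a)S·A_cross = εσ·A_surf·T⁴  ⇒  T⁴ = (1−a)S/(4σ).
T⁴ = 0.350·1230/(4·5.67×10⁻⁸) = 1.898×10⁹ K⁴.
T = (1.898×10⁹)^(1/4).

T ≈ 209 K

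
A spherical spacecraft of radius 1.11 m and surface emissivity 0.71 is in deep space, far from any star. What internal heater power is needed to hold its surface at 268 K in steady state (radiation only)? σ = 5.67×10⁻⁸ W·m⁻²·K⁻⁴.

P = εσ·4πr²·T⁴.
4πr² = 15.48 m²; T⁴ = 5.159×10⁹ K⁴.
P = 0.71·5.67×10⁻⁸·15.48·5.159×10⁹.

P ≈ 3220 W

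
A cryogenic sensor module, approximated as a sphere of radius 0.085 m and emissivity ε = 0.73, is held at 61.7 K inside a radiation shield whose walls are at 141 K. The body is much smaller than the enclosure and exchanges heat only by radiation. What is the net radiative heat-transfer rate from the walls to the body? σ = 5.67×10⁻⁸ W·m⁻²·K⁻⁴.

P_net ≈ 1.43 W

For a small grey body in a large enclosure: P_net = εσA(T_body⁴ − T_wall⁴).
A = 4πr² = 0.09079 m²; T_body⁴ − T_wall⁴ = 1.449×10⁷ − 3.953×10⁸ = -3.808×10⁸ K⁴.
|P_net| = 0.73·5.67×10⁻⁸·0.09079·3.808×10⁸.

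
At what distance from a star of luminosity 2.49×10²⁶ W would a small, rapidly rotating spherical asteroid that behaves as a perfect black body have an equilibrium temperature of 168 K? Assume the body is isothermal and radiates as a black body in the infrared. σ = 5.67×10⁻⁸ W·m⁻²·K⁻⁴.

For an isothermal black-emitting sphere, (1−a)S·πr² = σ·4πr²·T⁴ ⇒ S = 4σT⁴/(1−a).
S = 4·5.67×10⁻⁸·(168)⁴/1.00 = 180.7 W/m².
Flux falls as S = L/(4πd²), so d = √(L/(4πS)) = √(2.49×10²⁶/(4π·180.7)).

d ≈ 3.31×10¹¹ m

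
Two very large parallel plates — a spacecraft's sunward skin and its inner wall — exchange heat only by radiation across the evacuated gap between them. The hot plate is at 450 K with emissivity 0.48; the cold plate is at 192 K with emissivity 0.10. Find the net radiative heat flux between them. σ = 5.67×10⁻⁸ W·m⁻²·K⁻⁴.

q ≈ 203 W/m²

For two infinite grey parallel plates, q = σ(T₁⁴ − T₂⁴)/(1/ε₁ + 1/ε₂ − 1).
T₁⁴ − T₂⁴ = 4.101×10¹⁰ − 1.359×10⁹ = 3.965×10¹⁰ K⁴.
1/ε₁ + 1/ε₂ − 1 = 2.083 + 10.00 − 1 = 11.08.
q = 5.67×10⁻⁸ × 3.965×10¹⁰ / 11.08.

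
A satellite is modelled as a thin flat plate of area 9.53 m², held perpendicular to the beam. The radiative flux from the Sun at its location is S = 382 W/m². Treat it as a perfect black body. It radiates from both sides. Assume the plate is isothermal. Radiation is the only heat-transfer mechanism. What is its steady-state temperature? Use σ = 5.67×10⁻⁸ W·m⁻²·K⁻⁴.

T ≈ 241 K

At equilibrium, absorbed power = emitted power.
Absorbing cross-section = A = 9.530 m²; emitting surface = 2A = 19.06 m² (ratio 2).
S·A_cross = εσ·A_surf·T⁴  ⇒  T⁴ = S/(2σ).
T⁴ = 1.00·382/(2·5.67×10⁻⁸) = 3.369×10⁹ K⁴.
T = (3.369×10⁹)^(1/4).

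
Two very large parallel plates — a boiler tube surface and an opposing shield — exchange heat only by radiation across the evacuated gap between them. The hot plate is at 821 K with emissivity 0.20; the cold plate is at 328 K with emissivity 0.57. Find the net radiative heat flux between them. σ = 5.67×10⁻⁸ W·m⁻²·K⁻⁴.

For two infinite grey parallel plates, q = σ(T₁⁴ − T₂⁴)/(1/ε₁ + 1/ε₂ − 1).
T₁⁴ − T₂⁴ = 4.543×10¹¹ − 1.157×10¹⁰ = 4.428×10¹¹ K⁴.
1/ε₁ + 1/ε₂ − 1 = 5.000 + 1.754 − 1 = 5.754.
q = 5.67×10⁻⁸ × 4.428×10¹¹ / 5.754.

q ≈ 4360 W/m²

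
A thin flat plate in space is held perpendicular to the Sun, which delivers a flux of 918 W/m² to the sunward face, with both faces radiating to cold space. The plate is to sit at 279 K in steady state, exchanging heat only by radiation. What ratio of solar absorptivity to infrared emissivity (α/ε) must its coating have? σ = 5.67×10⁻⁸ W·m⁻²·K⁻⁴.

Balance: αS·A = εσ·2A·T⁴ ⇒ α/ε = 2σT⁴/S.
α/ε = 2·5.67×10⁻⁸·(279)⁴/918 = 2·5.67×10⁻⁸·6.059×10⁹/918.

α/ε ≈ 0.748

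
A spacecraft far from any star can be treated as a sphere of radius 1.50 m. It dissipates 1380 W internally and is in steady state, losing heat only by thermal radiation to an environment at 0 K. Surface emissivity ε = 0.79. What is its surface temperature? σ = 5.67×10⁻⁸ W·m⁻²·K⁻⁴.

T ≈ 182 K

Steady state: internal power = radiated power, P = εσA T⁴.
Radiating area A = 4πr² = 28.27 m².
T⁴ = P/(εσA) = 1380/(0.79·5.67×10⁻⁸·28.27) = 1.090×10⁹ K⁴.
T = (1.090×10⁹)^(1/4).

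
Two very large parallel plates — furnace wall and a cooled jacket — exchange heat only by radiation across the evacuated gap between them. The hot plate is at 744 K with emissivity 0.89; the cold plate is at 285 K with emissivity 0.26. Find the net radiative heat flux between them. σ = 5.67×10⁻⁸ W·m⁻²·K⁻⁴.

q ≈ 4280 W/m²

For two infinite grey parallel plates, q = σ(T₁⁴ − T₂⁴)/(1/ε₁ + 1/ε₂ − 1).
T₁⁴ − T₂⁴ = 3.064×10¹¹ − 6.598×10⁹ = 2.998×10¹¹ K⁴.
1/ε₁ + 1/ε₂ − 1 = 1.124 + 3.846 − 1 = 3.970.
q = 5.67×10⁻⁸ × 2.998×10¹¹ / 3.970.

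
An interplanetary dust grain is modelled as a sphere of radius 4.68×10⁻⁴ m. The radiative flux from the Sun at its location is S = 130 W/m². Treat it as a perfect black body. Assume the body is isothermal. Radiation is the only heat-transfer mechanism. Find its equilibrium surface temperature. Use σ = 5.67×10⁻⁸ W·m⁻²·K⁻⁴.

At equilibrium, absorbed power = emitted power.
Absorbing cross-section = πr² = 6.881×10⁻⁷ m²; emitting surface = 4πr² = 2.752×10⁻⁶ m² (ratio 4).
S·A_cross = εσ·A_surf·T⁴  ⇒  T⁴ = S/(4σ).
T⁴ = 1.00·130/(4·5.67×10⁻⁸) = 5.732×10⁸ K⁴.
T = (5.732×10⁸)^(1/4).

T ≈ 155 K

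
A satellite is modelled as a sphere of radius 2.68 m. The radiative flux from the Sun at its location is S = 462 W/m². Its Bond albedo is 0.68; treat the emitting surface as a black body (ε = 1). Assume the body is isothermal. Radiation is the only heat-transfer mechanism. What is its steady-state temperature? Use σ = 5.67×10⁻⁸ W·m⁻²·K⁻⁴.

T ≈ 160 K

At equilibrium, absorbed power = emitted power.
Absorbing cross-section = πr² = 22.56 m²; emitting surface = 4πr² = 90.26 m² (ratio 4).
(1−a)S·A_cross = εσ·A_surf·T⁴  ⇒  T⁴ = (1−a)S/(4σ).
T⁴ = 0.320·462/(4·5.67×10⁻⁸) = 6.519×10⁸ K⁴.
T = (6.519×10⁸)^(1/4).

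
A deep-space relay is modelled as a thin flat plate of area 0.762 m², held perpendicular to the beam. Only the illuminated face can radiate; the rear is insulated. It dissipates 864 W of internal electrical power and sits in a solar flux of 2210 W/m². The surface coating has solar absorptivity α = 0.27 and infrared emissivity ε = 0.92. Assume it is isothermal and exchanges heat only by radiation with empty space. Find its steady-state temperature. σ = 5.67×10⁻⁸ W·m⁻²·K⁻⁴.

At steady state, absorbed solar power + internal power = radiated power.
Absorbed: α·S·A_cross = 0.27·2210·0.7620 = 454.7 W (cross-section A).
Total input = 454.7 + 864 = 1319 W.
Radiated: εσ·A_surf·T⁴ with A_surf = A = 0.7620 m².
T⁴ = 1319/(0.92·5.67×10⁻⁸·0.7620) = 3.318×10¹⁰ K⁴.

T ≈ 427 K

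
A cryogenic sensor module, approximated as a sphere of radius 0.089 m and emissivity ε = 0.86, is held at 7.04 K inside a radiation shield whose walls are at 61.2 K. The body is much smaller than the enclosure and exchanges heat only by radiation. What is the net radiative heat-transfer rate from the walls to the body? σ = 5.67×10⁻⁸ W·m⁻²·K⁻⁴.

For a small grey body in a large enclosure: P_net = εσA(T_body⁴ − T_wall⁴).
A = 4πr² = 0.09954 m²; T_body⁴ − T_wall⁴ = 2456 − 1.403×10⁷ = -1.403×10⁷ K⁴.
|P_net| = 0.86·5.67×10⁻⁸·0.09954·1.403×10⁷.

P_net ≈ 0.0681 W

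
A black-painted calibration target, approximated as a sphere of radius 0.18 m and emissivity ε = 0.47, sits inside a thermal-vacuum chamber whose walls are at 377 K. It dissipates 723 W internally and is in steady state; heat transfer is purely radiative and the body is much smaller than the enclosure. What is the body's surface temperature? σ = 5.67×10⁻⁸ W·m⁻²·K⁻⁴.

T ≈ 543 K

For a small grey body in a large enclosure, net radiated power = εσA(T⁴ − T_w⁴).
Steady state: P = εσA(T⁴ − T_w⁴) with A = 4πr² = 0.4072 m².
T⁴ = P/(εσA) + T_w⁴ = 723/(0.47·5.67×10⁻⁸·0.4072) + (377)⁴
    = 6.664×10¹⁰ + 2.020×10¹⁰ = 8.684×10¹⁰ K⁴.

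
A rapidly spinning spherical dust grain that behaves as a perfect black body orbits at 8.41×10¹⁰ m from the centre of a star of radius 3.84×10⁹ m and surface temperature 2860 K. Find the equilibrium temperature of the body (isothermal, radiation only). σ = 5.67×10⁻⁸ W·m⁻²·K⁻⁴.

T ≈ 432 K

The star's surface emits σT_*⁴; at distance d the flux is S = σT_*⁴(R_*/d)².
S = 5.67×10⁻⁸·(2860)⁴·(3.84×10⁹/8.41×10¹⁰)² = 7909 W/m².
For an isothermal sphere T⁴ = (1−a)S/(4σ) = 3.487×10¹⁰ K⁴.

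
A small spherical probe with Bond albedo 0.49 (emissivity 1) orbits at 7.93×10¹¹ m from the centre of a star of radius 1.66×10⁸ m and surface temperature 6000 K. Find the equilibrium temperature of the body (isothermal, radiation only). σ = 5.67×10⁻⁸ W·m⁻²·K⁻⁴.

The star's surface emits σT_*⁴; at distance d the flux is S = σT_*⁴(R_*/d)².
S = 5.67×10⁻⁸·(6000)⁴·(1.66×10⁸/7.93×10¹¹)² = 3.220 W/m².
For an isothermal sphere T⁴ = (1−a)S/(4σ) = 7.241×10⁶ K⁴.

T ≈ 51.9 K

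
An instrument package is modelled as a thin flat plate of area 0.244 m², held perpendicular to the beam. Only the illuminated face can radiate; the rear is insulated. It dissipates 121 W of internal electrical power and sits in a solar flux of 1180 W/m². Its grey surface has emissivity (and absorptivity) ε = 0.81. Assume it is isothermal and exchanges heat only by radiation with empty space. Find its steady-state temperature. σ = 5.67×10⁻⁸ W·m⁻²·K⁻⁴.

T ≈ 422 K

At steady state, absorbed solar power + internal power = radiated power.
Absorbed: α·S·A_cross = 0.81·1180·0.2440 = 233.2 W (cross-section A).
Total input = 233.2 + 121 = 354.2 W.
Radiated: εσ·A_surf·T⁴ with A_surf = A = 0.2440 m².
T⁴ = 354.2/(0.81·5.67×10⁻⁸·0.2440) = 3.161×10¹⁰ K⁴.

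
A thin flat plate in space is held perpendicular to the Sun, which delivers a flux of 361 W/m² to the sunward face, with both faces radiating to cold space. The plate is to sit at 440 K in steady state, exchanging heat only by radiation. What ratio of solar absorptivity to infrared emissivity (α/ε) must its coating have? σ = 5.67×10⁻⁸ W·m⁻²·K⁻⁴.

α/ε ≈ 11.8

Balance: αS·A = εσ·2A·T⁴ ⇒ α/ε = 2σT⁴/S.
α/ε = 2·5.67×10⁻⁸·(440)⁴/361 = 2·5.67×10⁻⁸·3.748×10¹⁰/361.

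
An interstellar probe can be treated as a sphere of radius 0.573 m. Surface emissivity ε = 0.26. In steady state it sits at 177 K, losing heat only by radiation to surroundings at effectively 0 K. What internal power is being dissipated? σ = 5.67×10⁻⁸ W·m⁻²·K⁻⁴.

P ≈ 59.7 W

Steady state: P = εσA T⁴.
A = 4πr² = 4.126 m²; T⁴ = (177)⁴ = 9.815×10⁸ K⁴.
P = 0.26 × 5.67×10⁻⁸ × 4.126 × 9.815×10⁸.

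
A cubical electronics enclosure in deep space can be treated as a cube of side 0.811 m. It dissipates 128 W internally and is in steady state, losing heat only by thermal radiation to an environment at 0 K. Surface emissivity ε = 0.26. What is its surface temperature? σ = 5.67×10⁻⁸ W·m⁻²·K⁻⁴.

Steady state: internal power = radiated power, P = εσA T⁴.
Radiating area A = 6L² = 3.946 m².
T⁴ = P/(εσA) = 128/(0.26·5.67×10⁻⁸·3.946) = 2.200×10⁹ K⁴.
T = (2.200×10⁹)^(1/4).

T ≈ 217 K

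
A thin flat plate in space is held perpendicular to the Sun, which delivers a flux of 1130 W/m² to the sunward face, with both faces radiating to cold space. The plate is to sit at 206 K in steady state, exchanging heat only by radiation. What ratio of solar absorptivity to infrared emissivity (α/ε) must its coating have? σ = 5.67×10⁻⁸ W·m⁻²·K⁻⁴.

α/ε ≈ 0.181

Balance: αS·A = εσ·2A·T⁴ ⇒ α/ε = 2σT⁴/S.
α/ε = 2·5.67×10⁻⁸·(206)⁴/1130 = 2·5.67×10⁻⁸·1.801×10⁹/1130.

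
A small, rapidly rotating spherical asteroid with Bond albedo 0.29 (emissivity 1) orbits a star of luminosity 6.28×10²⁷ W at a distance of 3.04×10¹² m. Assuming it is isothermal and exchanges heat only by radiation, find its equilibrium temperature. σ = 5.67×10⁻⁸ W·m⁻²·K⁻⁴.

First find the stellar flux at distance d: S = L/(4πd²) = 6.28×10²⁷/(4π·(3.04×10¹²)²) = 54.08 W/m².
For an isothermal sphere, absorbed (1−a)S·πr² = emitted σ·4πr²·T⁴, so T⁴ = (1−a)S/(4σ).
T⁴ = 0.710·54.08/(4·5.67×10⁻⁸) = 1.693×10⁸ K⁴.

T ≈ 114 K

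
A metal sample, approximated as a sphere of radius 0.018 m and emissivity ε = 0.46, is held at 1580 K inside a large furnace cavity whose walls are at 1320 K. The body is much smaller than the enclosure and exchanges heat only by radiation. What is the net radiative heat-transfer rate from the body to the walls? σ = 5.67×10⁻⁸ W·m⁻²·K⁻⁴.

P_net ≈ 339 W

For a small grey body in a large enclosure: P_net = εσA(T_body⁴ − T_wall⁴).
A = 4πr² = 0.004072 m²; T_body⁴ − T_wall⁴ = 6.232×10¹² − 3.036×10¹² = 3.196×10¹² K⁴.
|P_net| = 0.46·5.67×10⁻⁸·0.004072·3.196×10¹².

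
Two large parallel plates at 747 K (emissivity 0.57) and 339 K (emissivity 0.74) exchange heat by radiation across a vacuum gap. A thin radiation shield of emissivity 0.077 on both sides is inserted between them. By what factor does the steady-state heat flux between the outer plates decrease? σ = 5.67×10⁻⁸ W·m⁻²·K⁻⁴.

Without shield: q₀ = σΔ(T⁴)/(1/ε₁+1/ε₂−1) with denominator 2.106.
With shield the two gaps are in series; the resistances add: (1/ε₁+1/ε_s−1)+(1/ε_s+1/ε₂−1) = 13.74+13.34 = 27.08.
Heat-flux ratio q₀/q = 27.08/2.106.

factor ≈ 12.9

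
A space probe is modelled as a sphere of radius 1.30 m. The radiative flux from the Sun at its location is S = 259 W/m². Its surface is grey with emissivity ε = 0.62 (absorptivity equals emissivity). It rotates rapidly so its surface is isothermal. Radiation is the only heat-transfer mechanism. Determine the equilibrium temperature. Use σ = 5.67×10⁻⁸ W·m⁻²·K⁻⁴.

At equilibrium, absorbed power = emitted power.
Absorbing cross-section = πr² = 5.309 m²; emitting surface = 4πr² = 21.24 m² (ratio 4).
εS·A_cross = εσ·A_surf·T⁴  ⇒  T⁴ = S/(4σ)   (ε cancels).
T⁴ = 259/(4·5.67×10⁻⁸) = 1.142×10⁹ K⁴.
T = (1.142×10⁹)^(1/4).

T ≈ 184 K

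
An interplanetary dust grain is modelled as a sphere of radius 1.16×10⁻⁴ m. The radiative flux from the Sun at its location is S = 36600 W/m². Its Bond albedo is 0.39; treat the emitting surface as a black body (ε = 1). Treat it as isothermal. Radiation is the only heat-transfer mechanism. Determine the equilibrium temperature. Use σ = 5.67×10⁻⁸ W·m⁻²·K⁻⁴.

T ≈ 560 K

At equilibrium, absorbed power = emitted power.
Absorbing cross-section = πr² = 4.227×10⁻⁸ m²; emitting surface = 4πr² = 1.691×10⁻⁷ m² (ratio 4).
(1−a)S·A_cross = εσ·A_surf·T⁴  ⇒  T⁴ = (1−a)S/(4σ).
T⁴ = 0.610·36600/(4·5.67×10⁻⁸) = 9.844×10¹⁰ K⁴.
T = (9.844×10¹⁰)^(1/4).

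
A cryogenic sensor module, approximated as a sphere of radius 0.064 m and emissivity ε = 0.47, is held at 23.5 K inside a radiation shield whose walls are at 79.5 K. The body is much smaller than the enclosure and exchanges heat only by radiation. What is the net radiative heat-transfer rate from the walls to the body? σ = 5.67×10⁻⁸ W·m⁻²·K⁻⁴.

For a small grey body in a large enclosure: P_net = εσA(T_body⁴ − T_wall⁴).
A = 4πr² = 0.05147 m²; T_body⁴ − T_wall⁴ = 3.050×10⁵ − 3.995×10⁷ = -3.964×10⁷ K⁴.
|P_net| = 0.47·5.67×10⁻⁸·0.05147·3.964×10⁷.

P_net ≈ 0.0544 W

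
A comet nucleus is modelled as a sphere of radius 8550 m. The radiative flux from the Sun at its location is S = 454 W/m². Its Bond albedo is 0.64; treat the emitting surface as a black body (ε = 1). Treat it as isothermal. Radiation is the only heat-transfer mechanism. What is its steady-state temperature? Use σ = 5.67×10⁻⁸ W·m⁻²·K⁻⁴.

At equilibrium, absorbed power = emitted power.
Absorbing cross-section = πr² = 2.297×10⁸ m²; emitting surface = 4πr² = 9.186×10⁸ m² (ratio 4).
(1−a)S·A_cross = εσ·A_surf·T⁴  ⇒  T⁴ = (1−a)S/(4σ).
T⁴ = 0.360·454/(4·5.67×10⁻⁸) = 7.206×10⁸ K⁴.
T = (7.206×10⁸)^(1/4).

T ≈ 164 K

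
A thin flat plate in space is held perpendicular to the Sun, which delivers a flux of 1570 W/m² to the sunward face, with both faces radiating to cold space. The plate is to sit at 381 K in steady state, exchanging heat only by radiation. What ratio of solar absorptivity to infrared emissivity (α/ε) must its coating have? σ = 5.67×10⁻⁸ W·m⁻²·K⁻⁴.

Balance: αS·A = εσ·2A·T⁴ ⇒ α/ε = 2σT⁴/S.
α/ε = 2·5.67×10⁻⁸·(381)⁴/1570 = 2·5.67×10⁻⁸·2.107×10¹⁰/1570.

α/ε ≈ 1.52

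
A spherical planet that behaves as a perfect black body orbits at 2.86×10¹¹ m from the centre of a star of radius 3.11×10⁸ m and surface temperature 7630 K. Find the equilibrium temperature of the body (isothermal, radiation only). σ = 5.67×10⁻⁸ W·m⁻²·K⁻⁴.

T ≈ 178 K

The star's surface emits σT_*⁴; at distance d the flux is S = σT_*⁴(R_*/d)².
S = 5.67×10⁻⁸·(7630)⁴·(3.11×10⁸/2.86×10¹¹)² = 227.2 W/m².
For an isothermal sphere T⁴ = (1−a)S/(4σ) = 1.002×10⁹ K⁴.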